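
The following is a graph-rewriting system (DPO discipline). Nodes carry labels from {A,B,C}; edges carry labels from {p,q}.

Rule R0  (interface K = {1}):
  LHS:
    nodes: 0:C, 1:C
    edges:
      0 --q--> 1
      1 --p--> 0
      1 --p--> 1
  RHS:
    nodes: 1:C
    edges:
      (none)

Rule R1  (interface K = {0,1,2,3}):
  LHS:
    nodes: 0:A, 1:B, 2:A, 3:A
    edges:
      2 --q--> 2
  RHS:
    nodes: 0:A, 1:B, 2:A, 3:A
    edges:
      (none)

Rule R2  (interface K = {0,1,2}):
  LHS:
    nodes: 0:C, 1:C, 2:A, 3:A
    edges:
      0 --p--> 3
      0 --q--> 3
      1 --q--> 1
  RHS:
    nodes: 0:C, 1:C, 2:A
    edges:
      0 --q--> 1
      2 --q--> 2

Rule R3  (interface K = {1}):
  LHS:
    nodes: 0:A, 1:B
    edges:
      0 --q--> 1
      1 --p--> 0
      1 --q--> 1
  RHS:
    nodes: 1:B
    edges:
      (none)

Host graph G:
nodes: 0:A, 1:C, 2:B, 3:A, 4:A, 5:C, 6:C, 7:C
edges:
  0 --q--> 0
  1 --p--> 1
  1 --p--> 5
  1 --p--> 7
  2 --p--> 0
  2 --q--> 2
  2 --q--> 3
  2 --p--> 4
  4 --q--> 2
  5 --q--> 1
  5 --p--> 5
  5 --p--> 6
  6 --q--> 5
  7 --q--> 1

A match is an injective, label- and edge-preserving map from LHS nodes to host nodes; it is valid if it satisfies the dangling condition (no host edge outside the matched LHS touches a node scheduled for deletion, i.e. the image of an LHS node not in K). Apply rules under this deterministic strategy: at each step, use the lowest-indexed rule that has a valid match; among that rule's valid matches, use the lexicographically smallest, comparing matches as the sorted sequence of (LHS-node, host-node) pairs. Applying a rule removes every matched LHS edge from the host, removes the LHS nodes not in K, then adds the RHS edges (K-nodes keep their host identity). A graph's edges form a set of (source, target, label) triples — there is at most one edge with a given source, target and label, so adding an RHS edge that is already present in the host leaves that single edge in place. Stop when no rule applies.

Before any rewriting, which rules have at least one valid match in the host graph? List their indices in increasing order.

Answer: [R0,R1,R3]

Derivation:
R0: 2 valid matches — {0↦6, 1↦5}, {0↦7, 1↦1}
R1: 2 valid matches — {0↦3, 1↦2, 2↦0, 3↦4}, {0↦4, 1↦2, 2↦0, 3↦3}
R2: no valid match — LHS pattern not found
R3: 1 valid match — {0↦4, 1↦2}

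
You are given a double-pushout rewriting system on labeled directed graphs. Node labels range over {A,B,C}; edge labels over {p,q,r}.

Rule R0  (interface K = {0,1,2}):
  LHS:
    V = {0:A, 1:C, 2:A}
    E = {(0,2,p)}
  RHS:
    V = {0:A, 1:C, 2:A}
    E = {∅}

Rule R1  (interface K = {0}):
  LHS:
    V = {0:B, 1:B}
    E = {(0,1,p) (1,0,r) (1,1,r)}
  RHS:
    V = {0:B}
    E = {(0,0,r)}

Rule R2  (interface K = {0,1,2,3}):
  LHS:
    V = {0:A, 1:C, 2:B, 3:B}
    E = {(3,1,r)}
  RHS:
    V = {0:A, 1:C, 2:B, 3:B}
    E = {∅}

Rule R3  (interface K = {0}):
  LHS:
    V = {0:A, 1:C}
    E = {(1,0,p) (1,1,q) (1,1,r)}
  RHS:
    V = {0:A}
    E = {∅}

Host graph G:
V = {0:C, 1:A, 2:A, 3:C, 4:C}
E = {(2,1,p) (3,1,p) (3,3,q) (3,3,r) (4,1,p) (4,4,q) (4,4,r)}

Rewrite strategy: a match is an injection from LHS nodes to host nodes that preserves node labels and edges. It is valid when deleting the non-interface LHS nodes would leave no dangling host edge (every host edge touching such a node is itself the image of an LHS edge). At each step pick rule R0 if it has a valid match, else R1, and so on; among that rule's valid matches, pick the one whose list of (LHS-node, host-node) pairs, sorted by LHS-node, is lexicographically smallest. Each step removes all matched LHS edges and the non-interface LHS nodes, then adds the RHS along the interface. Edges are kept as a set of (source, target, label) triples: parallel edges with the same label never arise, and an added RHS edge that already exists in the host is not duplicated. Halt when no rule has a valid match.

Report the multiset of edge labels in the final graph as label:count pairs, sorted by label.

Answer: (no edges)

Rewrite trace:
initial: |V|=5 |E|=7  E = 2-p->1 3-p->1 3-q->3 3-r->3 4-p->1 4-q->4 4-r->4
step 1: apply R0 at {0↦2, 1↦0, 2↦1}  → |V|=5 |E|=6  E = 3-p->1 3-q->3 3-r->3 4-p->1 4-q->4 4-r->4
step 2: apply R3 at {0↦1, 1↦3}  → |V|=4 |E|=3  E = 4-p->1 4-q->4 4-r->4
step 3: apply R3 at {0↦1, 1↦4}  → |V|=3 |E|=0  E = ∅
halt: no rule applies after step 3
NF edges: []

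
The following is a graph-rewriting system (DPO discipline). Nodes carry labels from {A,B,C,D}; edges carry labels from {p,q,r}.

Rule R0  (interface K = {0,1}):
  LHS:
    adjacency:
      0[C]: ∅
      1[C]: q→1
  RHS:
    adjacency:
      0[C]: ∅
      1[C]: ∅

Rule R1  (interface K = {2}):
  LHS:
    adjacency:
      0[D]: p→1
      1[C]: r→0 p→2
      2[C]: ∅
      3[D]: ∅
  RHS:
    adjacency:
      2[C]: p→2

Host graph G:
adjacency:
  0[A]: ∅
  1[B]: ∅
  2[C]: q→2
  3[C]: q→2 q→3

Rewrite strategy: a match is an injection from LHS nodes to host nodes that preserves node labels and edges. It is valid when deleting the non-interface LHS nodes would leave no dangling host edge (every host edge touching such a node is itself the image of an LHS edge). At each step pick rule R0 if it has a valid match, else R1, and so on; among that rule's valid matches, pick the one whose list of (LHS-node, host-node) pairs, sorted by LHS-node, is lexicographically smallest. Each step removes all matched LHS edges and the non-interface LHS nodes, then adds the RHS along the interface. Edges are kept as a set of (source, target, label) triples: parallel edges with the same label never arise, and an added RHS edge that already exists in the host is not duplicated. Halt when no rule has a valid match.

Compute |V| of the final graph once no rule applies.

Answer: 4

Derivation:
initial: |V|=4 |E|=3  E = 2-q->2 3-q->2 3-q->3
step 1: apply R0 at {0↦2, 1↦3}  → |V|=4 |E|=2  E = 2-q->2 3-q->2
step 2: apply R0 at {0↦3, 1↦2}  → |V|=4 |E|=1  E = 3-q->2
final graph: no rule applies after step 2
NF nodes: {0:A, 1:B, 2:C, 3:C}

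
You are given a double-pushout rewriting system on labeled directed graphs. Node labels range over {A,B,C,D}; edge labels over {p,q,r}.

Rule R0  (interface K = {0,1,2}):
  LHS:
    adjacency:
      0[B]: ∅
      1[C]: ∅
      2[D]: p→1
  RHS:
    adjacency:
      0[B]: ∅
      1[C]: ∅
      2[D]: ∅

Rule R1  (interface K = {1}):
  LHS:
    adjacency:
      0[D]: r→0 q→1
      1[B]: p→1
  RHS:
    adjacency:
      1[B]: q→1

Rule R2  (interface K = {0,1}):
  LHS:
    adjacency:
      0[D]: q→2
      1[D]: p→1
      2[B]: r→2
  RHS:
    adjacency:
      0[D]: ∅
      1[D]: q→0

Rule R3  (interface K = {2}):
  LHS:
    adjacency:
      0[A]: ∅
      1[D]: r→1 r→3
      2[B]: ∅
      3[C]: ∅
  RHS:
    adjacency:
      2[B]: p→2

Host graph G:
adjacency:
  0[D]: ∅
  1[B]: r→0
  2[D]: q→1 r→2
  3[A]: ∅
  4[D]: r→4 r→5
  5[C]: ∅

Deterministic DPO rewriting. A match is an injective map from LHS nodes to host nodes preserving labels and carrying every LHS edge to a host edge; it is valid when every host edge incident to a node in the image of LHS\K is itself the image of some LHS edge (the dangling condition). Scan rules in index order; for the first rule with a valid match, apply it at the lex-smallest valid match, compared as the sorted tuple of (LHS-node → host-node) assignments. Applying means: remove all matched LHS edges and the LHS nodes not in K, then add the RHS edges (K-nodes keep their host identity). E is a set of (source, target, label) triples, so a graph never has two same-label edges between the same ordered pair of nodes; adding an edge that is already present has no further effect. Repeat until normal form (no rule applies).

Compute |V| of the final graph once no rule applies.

Answer: 2

Rewrite trace:
start.  V:6 E:5  edges: 1-r->0 2-q->1 2-r->2 4-r->4 4-r->5
1. fire R3 via {0↦3, 1↦4, 2↦1, 3↦5}  →  V:3 E:4  edges: 1-r->0 1-p->1 2-q->1 2-r->2
2. fire R1 via {0↦2, 1↦1}  →  V:2 E:2  edges: 1-r->0 1-q->1
normal form: no rule applies after step 2
NF nodes: {0:D, 1:B}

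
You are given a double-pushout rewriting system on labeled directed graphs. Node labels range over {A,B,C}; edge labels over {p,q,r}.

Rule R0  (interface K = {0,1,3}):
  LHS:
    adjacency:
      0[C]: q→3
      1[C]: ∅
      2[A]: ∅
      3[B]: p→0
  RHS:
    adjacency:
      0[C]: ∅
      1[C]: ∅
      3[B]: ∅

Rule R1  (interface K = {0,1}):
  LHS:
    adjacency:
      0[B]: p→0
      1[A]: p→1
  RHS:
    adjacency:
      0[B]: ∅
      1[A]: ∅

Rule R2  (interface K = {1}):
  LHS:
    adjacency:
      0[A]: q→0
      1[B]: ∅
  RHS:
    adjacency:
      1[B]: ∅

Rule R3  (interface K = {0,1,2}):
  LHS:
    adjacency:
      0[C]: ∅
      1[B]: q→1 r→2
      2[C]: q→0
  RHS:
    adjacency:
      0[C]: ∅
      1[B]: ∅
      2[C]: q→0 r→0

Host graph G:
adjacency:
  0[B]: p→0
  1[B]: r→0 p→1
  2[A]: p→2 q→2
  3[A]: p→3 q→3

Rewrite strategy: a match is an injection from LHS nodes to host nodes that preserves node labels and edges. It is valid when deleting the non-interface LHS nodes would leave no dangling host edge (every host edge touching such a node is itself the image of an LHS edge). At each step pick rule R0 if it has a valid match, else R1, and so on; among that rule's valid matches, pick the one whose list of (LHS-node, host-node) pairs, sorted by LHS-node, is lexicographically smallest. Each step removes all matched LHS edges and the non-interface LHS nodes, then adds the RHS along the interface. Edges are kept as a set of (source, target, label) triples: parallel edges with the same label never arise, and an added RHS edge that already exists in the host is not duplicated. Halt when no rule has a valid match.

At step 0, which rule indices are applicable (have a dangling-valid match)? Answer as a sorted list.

Answer: [R1]

Steps:
R0: no valid match — LHS pattern not found
R1: 4 valid matches — {0↦0, 1↦2}, {0↦0, 1↦3}, {0↦1, 1↦2} (+1 more)
R2: no valid match — 4 raw matches, all fail dangling condition
R3: no valid match — LHS pattern not found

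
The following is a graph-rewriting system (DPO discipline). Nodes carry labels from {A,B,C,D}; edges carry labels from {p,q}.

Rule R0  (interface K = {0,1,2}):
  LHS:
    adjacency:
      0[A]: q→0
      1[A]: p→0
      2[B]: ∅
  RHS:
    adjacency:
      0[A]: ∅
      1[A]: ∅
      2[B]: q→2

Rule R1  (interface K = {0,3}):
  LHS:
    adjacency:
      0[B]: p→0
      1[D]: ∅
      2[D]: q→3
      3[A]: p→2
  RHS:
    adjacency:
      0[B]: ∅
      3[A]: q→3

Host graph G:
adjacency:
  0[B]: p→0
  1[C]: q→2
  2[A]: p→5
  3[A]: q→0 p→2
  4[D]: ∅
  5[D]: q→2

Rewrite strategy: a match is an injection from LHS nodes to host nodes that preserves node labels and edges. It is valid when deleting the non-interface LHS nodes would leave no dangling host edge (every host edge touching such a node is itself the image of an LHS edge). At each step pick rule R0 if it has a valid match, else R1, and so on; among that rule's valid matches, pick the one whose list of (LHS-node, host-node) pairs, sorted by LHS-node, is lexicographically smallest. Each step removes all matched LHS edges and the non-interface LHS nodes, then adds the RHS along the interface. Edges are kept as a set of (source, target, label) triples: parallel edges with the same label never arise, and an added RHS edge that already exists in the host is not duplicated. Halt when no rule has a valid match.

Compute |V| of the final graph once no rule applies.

[0] host  ⇒  6 nodes, 6 edges  {0-p->0 1-q->2 2-p->5 3-q->0 3-p->2 5-q->2}
[1] R1 @ {0↦0, 1↦4, 2↦5, 3↦2}  ⇒  4 nodes, 4 edges  {1-q->2 2-q->2 3-q->0 3-p->2}
[2] R0 @ {0↦2, 1↦3, 2↦0}  ⇒  4 nodes, 3 edges  {0-q->0 1-q->2 3-q->0}
final graph: no rule applies after step 2
NF nodes: {0:B, 1:C, 2:A, 3:A}

Answer: 4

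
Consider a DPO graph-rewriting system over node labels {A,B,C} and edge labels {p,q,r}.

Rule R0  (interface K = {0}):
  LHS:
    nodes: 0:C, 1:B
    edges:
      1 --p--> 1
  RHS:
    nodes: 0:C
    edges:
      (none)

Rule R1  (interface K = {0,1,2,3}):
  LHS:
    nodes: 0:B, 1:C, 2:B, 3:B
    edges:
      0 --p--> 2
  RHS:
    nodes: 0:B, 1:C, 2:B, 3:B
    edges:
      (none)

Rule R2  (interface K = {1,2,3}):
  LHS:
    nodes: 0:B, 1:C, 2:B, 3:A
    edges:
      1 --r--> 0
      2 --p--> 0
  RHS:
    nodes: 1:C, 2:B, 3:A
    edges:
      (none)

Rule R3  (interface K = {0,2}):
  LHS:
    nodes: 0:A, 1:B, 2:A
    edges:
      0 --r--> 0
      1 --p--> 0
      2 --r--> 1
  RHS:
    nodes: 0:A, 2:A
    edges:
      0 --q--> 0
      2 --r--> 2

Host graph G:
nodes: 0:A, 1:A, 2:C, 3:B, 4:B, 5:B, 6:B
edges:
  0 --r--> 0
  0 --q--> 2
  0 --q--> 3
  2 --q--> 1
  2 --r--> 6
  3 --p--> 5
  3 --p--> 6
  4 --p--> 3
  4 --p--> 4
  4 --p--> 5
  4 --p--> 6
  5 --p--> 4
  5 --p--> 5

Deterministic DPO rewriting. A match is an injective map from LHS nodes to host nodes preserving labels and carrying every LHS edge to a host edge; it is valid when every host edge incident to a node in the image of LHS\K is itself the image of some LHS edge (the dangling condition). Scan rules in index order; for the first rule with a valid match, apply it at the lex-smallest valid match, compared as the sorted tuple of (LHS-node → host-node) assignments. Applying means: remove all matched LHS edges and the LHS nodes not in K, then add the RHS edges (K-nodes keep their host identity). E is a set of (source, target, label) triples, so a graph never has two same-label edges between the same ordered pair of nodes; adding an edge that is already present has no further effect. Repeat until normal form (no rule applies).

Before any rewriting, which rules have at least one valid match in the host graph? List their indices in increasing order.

R0: no valid match — 2 raw matches, all fail dangling condition
R1: 12 valid matches — {0↦3, 1↦2, 2↦5, 3↦4}, {0↦3, 1↦2, 2↦5, 3↦6}, {0↦3, 1↦2, 2↦6, 3↦4} (+9 more)
R2: no valid match — 4 raw matches, all fail dangling condition
R3: no valid match — LHS pattern not found

Answer: [R1]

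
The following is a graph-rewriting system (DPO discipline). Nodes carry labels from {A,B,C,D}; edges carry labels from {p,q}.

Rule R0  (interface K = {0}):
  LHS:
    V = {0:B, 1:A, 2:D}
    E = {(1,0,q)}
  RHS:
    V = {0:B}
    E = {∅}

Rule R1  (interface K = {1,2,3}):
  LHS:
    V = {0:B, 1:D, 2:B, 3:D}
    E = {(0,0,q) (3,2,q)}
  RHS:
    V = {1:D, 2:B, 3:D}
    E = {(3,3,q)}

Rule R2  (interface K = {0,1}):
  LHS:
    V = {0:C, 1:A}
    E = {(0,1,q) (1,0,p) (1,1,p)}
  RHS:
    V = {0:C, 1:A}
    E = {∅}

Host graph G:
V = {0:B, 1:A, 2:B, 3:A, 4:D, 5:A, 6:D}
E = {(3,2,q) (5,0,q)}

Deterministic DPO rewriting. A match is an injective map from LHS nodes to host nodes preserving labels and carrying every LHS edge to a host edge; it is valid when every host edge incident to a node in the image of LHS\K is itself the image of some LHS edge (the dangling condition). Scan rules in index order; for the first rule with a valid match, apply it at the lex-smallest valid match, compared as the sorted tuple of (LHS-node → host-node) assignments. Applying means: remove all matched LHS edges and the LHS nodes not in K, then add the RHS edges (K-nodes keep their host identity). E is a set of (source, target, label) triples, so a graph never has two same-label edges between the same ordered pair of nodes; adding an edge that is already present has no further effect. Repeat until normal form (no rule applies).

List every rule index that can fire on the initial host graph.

R0: 4 valid matches — {0↦0, 1↦5, 2↦4}, {0↦0, 1↦5, 2↦6}, {0↦2, 1↦3, 2↦4} (+1 more)
R1: no valid match — LHS pattern not found
R2: no valid match — LHS pattern not found

Answer: [R0]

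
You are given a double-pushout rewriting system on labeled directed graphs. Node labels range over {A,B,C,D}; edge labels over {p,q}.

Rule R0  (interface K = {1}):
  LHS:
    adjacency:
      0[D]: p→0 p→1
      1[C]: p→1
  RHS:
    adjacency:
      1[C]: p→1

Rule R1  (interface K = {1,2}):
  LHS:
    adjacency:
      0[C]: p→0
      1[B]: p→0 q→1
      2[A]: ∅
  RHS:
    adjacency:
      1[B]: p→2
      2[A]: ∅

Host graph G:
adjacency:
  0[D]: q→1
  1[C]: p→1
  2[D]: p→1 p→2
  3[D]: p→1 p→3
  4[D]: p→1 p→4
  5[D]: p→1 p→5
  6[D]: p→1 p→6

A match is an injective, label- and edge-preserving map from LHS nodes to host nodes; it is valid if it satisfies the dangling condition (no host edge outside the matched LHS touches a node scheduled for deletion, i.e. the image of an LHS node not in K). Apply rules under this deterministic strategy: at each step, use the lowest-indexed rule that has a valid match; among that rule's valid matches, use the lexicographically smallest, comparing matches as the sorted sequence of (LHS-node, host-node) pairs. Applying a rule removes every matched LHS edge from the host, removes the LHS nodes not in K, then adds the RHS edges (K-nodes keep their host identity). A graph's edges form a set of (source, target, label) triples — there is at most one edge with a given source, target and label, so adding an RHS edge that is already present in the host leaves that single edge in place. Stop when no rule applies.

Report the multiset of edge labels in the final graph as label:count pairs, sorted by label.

Answer: p:1 q:1

Steps:
initial: |V|=7 |E|=12  E = 0-q->1 1-p->1 2-p->1 2-p->2 3-p->1 3-p->3 4-p->1 4-p->4 5-p->1 5-p->5 6-p->1 6-p->6
step 1: apply R0 at {0↦2, 1↦1}  → |V|=6 |E|=10  E = 0-q->1 1-p->1 3-p->1 3-p->3 4-p->1 4-p->4 5-p->1 5-p->5 6-p->1 6-p->6
step 2: apply R0 at {0↦3, 1↦1}  → |V|=5 |E|=8  E = 0-q->1 1-p->1 4-p->1 4-p->4 5-p->1 5-p->5 6-p->1 6-p->6
step 3: apply R0 at {0↦4, 1↦1}  → |V|=4 |E|=6  E = 0-q->1 1-p->1 5-p->1 5-p->5 6-p->1 6-p->6
step 4: apply R0 at {0↦5, 1↦1}  → |V|=3 |E|=4  E = 0-q->1 1-p->1 6-p->1 6-p->6
step 5: apply R0 at {0↦6, 1↦1}  → |V|=2 |E|=2  E = 0-q->1 1-p->1
halt: no rule applies after step 5
NF edges: [(0, 1, 'q'), (1, 1, 'p')]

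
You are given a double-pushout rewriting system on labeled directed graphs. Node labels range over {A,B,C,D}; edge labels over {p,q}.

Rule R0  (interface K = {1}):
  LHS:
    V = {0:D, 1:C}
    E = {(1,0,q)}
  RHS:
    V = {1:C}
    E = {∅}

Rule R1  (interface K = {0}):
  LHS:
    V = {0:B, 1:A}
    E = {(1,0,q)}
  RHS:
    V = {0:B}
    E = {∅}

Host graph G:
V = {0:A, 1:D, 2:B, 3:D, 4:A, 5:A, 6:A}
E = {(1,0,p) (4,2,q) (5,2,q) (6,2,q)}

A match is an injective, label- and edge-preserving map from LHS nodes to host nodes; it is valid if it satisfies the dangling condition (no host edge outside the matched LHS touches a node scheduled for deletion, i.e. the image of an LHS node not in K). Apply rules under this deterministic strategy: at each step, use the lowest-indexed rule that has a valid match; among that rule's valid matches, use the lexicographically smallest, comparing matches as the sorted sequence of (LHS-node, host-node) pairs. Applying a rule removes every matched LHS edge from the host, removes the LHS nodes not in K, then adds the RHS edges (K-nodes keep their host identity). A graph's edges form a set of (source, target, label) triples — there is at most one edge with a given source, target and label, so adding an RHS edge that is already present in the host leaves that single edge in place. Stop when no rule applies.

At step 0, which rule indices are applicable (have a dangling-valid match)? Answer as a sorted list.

Answer: [R1]

Steps:
R0: no valid match — LHS pattern not found
R1: 3 valid matches — {0↦2, 1↦4}, {0↦2, 1↦5}, {0↦2, 1↦6}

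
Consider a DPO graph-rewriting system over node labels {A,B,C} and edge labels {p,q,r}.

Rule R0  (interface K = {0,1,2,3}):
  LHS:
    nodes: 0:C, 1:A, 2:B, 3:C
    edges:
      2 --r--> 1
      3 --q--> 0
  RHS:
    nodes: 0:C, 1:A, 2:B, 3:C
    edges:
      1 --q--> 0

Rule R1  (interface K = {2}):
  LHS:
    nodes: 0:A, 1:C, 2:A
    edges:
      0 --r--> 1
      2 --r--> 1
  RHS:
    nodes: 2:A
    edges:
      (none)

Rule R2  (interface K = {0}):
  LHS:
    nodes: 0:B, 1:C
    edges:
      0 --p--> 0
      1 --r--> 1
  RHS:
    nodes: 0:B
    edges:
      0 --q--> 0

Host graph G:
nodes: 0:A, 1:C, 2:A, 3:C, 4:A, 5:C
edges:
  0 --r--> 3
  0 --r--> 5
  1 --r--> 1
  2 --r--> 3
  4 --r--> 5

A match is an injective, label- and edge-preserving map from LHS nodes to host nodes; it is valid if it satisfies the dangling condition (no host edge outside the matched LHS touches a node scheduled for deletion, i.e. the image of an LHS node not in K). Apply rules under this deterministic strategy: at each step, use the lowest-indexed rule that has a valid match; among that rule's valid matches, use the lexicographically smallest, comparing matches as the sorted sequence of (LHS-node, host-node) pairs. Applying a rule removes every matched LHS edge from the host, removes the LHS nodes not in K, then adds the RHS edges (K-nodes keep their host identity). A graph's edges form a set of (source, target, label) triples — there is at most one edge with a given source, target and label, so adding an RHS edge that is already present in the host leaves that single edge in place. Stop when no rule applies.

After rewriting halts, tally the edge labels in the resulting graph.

[0] host  ⇒  6 nodes, 5 edges  {0-r->3 0-r->5 1-r->1 2-r->3 4-r->5}
[1] R1 @ {0↦2, 1↦3, 2↦0}  ⇒  4 nodes, 3 edges  {0-r->5 1-r->1 4-r->5}
[2] R1 @ {0↦0, 1↦5, 2↦4}  ⇒  2 nodes, 1 edges  {1-r->1}
final graph: no rule applies after step 2
NF edges: [(1, 1, 'r')]

Answer: r:1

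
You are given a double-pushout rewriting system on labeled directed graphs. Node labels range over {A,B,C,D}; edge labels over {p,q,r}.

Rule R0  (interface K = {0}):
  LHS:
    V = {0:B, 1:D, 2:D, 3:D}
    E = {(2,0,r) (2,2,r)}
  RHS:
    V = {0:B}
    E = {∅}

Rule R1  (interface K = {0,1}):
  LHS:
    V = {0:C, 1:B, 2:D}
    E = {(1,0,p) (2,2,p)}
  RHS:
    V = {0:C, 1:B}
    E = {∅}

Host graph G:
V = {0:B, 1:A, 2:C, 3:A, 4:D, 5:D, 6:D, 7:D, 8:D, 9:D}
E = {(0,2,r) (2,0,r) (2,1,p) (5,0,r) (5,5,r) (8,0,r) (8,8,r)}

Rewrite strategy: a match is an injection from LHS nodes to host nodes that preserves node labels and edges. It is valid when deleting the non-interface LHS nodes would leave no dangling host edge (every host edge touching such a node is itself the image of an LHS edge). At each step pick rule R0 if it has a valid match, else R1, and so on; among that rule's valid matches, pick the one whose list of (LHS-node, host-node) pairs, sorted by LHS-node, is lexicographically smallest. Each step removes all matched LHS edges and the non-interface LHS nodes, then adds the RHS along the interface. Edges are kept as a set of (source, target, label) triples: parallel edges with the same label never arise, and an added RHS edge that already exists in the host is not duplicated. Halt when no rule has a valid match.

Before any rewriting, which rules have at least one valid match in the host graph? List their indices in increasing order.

R0: 24 valid matches — {0↦0, 1↦4, 2↦5, 3↦6}, {0↦0, 1↦4, 2↦5, 3↦7}, {0↦0, 1↦4, 2↦5, 3↦9} (+21 more)
R1: no valid match — LHS pattern not found

Answer: [R0]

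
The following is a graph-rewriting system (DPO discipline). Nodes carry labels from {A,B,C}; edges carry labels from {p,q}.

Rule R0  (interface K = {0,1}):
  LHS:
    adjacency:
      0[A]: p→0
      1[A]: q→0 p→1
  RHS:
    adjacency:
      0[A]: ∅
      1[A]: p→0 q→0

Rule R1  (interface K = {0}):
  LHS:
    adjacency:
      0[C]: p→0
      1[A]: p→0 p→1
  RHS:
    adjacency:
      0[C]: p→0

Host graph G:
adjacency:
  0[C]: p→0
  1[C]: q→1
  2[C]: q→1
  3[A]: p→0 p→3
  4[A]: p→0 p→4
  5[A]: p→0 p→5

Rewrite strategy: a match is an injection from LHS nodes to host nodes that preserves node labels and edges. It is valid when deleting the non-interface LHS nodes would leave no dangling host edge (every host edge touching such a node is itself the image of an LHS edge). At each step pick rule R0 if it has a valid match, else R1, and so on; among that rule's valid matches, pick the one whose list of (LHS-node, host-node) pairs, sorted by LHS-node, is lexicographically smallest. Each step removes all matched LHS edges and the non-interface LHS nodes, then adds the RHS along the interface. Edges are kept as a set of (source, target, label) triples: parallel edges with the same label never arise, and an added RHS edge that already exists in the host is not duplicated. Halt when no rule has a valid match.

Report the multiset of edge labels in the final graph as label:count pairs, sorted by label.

start.  V:6 E:9  edges: 0-p->0 1-q->1 2-q->1 3-p->0 3-p->3 4-p->0 4-p->4 5-p->0 5-p->5
1. fire R1 via {0↦0, 1↦3}  →  V:5 E:7  edges: 0-p->0 1-q->1 2-q->1 4-p->0 4-p->4 5-p->0 5-p->5
2. fire R1 via {0↦0, 1↦4}  →  V:4 E:5  edges: 0-p->0 1-q->1 2-q->1 5-p->0 5-p->5
3. fire R1 via {0↦0, 1↦5}  →  V:3 E:3  edges: 0-p->0 1-q->1 2-q->1
halt: no rule applies after step 3
NF edges: [(0, 0, 'p'), (1, 1, 'q'), (2, 1, 'q')]

Answer: p:1 q:2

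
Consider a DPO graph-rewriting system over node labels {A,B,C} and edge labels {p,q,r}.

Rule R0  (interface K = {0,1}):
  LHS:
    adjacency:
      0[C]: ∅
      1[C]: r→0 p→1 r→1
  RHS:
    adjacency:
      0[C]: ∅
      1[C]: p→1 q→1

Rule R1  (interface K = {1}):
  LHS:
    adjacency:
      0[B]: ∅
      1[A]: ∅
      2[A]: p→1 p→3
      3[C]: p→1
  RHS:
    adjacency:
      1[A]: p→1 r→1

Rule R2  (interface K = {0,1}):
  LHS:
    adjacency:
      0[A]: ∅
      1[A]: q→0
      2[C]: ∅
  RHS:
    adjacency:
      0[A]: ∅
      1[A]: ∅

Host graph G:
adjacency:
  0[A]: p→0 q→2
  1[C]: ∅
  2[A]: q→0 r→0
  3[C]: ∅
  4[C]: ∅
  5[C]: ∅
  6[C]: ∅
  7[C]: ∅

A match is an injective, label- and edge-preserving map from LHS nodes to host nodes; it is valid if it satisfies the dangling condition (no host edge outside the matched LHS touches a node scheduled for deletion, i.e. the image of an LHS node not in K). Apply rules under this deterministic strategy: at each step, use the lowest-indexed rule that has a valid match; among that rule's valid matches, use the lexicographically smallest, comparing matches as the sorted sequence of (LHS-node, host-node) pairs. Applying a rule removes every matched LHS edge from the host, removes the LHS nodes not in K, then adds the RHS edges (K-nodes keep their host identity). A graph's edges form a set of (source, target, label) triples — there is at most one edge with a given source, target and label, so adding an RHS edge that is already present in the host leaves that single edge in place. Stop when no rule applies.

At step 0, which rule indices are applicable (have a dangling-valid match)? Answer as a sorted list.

R0: no valid match — LHS pattern not found
R1: no valid match — LHS pattern not found
R2: 12 valid matches — {0↦0, 1↦2, 2↦1}, {0↦0, 1↦2, 2↦3}, {0↦0, 1↦2, 2↦4} (+9 more)

Answer: [R2]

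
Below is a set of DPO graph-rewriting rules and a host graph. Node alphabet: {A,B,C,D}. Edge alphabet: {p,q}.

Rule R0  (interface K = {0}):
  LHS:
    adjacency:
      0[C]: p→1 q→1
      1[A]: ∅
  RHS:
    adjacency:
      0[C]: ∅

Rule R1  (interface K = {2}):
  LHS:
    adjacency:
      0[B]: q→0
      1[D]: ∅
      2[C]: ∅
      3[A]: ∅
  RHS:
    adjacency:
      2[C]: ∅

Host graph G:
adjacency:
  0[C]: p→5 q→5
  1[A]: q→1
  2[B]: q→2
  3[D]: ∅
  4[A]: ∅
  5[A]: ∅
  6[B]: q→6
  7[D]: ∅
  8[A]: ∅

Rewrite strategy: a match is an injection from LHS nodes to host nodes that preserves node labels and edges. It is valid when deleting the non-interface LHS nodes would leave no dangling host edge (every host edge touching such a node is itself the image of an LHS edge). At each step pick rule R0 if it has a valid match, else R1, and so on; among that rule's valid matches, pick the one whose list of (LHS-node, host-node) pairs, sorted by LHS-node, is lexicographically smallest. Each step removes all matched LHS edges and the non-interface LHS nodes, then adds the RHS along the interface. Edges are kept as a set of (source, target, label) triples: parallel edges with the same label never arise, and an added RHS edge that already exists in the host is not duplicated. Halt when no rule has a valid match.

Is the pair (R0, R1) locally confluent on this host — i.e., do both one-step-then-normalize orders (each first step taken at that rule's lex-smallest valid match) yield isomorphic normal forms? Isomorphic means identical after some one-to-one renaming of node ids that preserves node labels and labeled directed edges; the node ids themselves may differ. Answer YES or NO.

Answer: YES

Derivation:
branch R0-first: apply at {0↦0, 1↦5} → |E|=3, then 2 more step(s) → NF |V|=2 |E|=1 V={0:C, 1:A} E=1-q->1
branch R1-first: apply at {0↦2, 1↦3, 2↦0, 3↦4} → |E|=4, then 2 more step(s) → NF |V|=2 |E|=1 V={0:C, 1:A} E=1-q->1
graphs isomorphic (equal up to label-preserving node renaming)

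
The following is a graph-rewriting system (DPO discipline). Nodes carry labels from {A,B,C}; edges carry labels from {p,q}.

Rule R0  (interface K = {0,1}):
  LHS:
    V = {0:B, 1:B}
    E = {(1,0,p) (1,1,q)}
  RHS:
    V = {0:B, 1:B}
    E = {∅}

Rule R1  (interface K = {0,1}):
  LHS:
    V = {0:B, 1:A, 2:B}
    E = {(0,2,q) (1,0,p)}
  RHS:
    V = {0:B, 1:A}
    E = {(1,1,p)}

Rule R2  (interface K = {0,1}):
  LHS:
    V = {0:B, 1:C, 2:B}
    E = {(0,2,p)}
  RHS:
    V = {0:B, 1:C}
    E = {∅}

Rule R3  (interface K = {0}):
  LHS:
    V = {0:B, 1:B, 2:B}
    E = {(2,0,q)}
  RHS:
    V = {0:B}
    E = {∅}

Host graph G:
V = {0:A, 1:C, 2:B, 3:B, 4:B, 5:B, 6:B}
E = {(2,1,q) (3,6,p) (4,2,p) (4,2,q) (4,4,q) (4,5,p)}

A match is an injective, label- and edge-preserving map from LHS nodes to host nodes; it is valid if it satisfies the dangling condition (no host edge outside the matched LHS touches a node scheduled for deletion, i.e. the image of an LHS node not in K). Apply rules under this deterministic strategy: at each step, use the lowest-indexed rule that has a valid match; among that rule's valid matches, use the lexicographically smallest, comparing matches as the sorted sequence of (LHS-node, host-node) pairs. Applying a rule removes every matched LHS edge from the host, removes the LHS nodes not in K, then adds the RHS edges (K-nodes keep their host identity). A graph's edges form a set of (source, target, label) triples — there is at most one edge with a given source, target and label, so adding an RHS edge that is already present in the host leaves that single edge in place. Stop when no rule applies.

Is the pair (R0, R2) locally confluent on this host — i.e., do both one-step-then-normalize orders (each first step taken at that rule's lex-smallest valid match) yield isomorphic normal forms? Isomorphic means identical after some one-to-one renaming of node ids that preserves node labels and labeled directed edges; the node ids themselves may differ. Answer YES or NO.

Answer: YES

Steps:
branch R0-first: apply at {0↦2, 1↦4} → |E|=4, then 3 more step(s) → NF |V|=3 |E|=1 V={0:A, 1:C, 2:B} E=2-q->1
branch R2-first: apply at {0↦3, 1↦1, 2↦6} → |E|=5, then 3 more step(s) → NF |V|=3 |E|=1 V={0:A, 1:C, 2:B} E=2-q->1
graphs isomorphic (equal up to label-preserving node renaming)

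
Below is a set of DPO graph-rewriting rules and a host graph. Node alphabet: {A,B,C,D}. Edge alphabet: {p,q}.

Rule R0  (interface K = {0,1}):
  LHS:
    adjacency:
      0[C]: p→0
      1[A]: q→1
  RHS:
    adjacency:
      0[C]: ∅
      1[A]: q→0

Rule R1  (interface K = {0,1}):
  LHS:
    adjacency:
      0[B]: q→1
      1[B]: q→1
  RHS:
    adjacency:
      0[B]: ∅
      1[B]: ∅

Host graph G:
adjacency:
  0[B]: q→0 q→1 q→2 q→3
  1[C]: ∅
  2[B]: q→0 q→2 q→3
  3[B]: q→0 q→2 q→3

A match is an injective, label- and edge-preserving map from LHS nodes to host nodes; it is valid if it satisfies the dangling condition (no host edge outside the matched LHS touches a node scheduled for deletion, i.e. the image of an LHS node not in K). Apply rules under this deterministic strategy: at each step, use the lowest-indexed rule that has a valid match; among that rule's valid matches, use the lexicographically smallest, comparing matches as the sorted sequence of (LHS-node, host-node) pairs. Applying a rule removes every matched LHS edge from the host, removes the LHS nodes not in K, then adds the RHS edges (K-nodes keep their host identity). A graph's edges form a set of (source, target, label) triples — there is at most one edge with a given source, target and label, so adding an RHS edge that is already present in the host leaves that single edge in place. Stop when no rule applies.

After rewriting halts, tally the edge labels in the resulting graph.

start.  V:4 E:10  edges: 0-q->0 0-q->1 0-q->2 0-q->3 2-q->0 2-q->2 2-q->3 3-q->0 3-q->2 3-q->3
1. fire R1 via {0↦0, 1↦2}  →  V:4 E:8  edges: 0-q->0 0-q->1 0-q->3 2-q->0 2-q->3 3-q->0 3-q->2 3-q->3
2. fire R1 via {0↦0, 1↦3}  →  V:4 E:6  edges: 0-q->0 0-q->1 2-q->0 2-q->3 3-q->0 3-q->2
3. fire R1 via {0↦2, 1↦0}  →  V:4 E:4  edges: 0-q->1 2-q->3 3-q->0 3-q->2
final graph: no rule applies after step 3
NF edges: [(0, 1, 'q'), (2, 3, 'q'), (3, 0, 'q'), (3, 2, 'q')]

Answer: q:4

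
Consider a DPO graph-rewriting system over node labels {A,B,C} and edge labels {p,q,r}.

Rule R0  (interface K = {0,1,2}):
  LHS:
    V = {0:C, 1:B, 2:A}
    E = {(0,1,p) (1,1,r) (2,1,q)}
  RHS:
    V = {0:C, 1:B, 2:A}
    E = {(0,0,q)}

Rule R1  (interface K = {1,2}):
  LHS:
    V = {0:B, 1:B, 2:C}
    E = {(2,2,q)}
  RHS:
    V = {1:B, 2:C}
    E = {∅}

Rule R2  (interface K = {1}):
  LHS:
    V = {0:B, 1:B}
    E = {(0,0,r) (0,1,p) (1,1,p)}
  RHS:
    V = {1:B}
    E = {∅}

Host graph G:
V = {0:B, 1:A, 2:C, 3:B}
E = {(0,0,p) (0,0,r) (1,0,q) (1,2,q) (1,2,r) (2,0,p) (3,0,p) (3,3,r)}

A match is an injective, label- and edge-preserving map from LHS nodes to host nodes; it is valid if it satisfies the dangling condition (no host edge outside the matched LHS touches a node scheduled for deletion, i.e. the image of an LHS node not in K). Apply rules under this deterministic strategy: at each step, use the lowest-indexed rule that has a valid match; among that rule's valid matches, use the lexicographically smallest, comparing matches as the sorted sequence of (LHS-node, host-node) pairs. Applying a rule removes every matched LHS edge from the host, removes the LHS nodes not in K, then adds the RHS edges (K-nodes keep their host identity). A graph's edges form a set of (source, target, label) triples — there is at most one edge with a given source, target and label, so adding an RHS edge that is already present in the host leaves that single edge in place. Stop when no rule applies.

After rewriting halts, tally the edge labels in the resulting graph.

start.  V:4 E:8  edges: 0-p->0 0-r->0 1-q->0 1-q->2 1-r->2 2-p->0 3-p->0 3-r->3
1. fire R0 via {0↦2, 1↦0, 2↦1}  →  V:4 E:6  edges: 0-p->0 1-q->2 1-r->2 2-q->2 3-p->0 3-r->3
2. fire R2 via {0↦3, 1↦0}  →  V:3 E:3  edges: 1-q->2 1-r->2 2-q->2
final graph: no rule applies after step 2
NF edges: [(1, 2, 'q'), (1, 2, 'r'), (2, 2, 'q')]

Answer: q:2 r:1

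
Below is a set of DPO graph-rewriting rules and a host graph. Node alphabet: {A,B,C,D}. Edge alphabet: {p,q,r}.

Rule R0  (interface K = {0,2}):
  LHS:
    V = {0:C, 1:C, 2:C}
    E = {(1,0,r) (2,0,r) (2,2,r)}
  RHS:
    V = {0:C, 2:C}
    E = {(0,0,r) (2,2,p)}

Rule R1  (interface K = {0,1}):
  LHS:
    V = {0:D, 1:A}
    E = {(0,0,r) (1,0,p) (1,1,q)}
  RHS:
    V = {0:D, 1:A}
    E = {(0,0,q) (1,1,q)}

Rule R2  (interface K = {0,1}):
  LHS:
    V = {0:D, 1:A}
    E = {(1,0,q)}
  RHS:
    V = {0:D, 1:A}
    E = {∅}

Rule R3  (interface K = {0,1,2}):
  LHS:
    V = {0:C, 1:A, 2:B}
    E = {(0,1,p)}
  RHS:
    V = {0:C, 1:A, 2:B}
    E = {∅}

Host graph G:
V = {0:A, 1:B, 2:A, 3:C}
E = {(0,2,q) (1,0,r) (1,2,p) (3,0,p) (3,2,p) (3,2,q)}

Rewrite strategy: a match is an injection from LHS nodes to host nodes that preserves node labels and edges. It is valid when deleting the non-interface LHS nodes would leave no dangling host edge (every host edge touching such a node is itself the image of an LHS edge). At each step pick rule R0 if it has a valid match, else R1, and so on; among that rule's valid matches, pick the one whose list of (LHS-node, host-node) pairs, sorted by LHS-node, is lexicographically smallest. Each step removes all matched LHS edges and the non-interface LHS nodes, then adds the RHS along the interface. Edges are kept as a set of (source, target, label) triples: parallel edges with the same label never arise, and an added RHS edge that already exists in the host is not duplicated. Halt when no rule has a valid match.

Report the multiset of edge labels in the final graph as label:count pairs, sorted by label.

[0] host  ⇒  4 nodes, 6 edges  {0-q->2 1-r->0 1-p->2 3-p->0 3-p->2 3-q->2}
[1] R3 @ {0↦3, 1↦0, 2↦1}  ⇒  4 nodes, 5 edges  {0-q->2 1-r->0 1-p->2 3-p->2 3-q->2}
[2] R3 @ {0↦3, 1↦2, 2↦1}  ⇒  4 nodes, 4 edges  {0-q->2 1-r->0 1-p->2 3-q->2}
halt: no rule applies after step 2
NF edges: [(0, 2, 'q'), (1, 0, 'r'), (1, 2, 'p'), (3, 2, 'q')]

Answer: p:1 q:2 r:1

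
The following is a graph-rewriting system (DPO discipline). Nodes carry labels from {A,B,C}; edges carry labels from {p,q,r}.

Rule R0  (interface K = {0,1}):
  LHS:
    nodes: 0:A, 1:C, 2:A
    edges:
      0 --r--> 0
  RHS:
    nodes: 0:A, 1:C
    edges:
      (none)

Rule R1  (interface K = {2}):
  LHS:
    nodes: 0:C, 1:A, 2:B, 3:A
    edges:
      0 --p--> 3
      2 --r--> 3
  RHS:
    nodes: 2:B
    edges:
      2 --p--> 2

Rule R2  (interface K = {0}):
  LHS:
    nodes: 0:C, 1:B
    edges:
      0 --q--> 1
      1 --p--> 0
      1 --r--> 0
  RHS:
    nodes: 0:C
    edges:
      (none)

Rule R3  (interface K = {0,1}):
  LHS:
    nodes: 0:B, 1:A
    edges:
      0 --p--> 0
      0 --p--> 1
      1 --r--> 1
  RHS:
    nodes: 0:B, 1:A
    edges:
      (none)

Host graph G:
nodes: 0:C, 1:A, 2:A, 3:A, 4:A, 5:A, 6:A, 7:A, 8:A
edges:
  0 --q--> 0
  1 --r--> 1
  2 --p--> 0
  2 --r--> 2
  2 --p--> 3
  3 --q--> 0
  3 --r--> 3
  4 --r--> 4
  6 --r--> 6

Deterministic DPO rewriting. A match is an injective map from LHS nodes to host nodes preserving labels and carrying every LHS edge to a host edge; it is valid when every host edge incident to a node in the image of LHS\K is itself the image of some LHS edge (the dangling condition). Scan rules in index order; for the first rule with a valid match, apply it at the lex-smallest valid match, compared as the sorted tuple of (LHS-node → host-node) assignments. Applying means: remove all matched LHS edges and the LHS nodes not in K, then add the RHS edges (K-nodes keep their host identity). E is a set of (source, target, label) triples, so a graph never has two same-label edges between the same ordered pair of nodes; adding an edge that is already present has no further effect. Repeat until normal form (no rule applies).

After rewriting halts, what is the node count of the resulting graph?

Answer: 4

Rewrite trace:
start.  V:9 E:9  edges: 0-q->0 1-r->1 2-p->0 2-r->2 2-p->3 3-q->0 3-r->3 4-r->4 6-r->6
1. fire R0 via {0↦1, 1↦0, 2↦5}  →  V:8 E:8  edges: 0-q->0 2-p->0 2-r->2 2-p->3 3-q->0 3-r->3 4-r->4 6-r->6
2. fire R0 via {0↦2, 1↦0, 2↦1}  →  V:7 E:7  edges: 0-q->0 2-p->0 2-p->3 3-q->0 3-r->3 4-r->4 6-r->6
3. fire R0 via {0↦3, 1↦0, 2↦7}  →  V:6 E:6  edges: 0-q->0 2-p->0 2-p->3 3-q->0 4-r->4 6-r->6
4. fire R0 via {0↦4, 1↦0, 2↦8}  →  V:5 E:5  edges: 0-q->0 2-p->0 2-p->3 3-q->0 6-r->6
5. fire R0 via {0↦6, 1↦0, 2↦4}  →  V:4 E:4  edges: 0-q->0 2-p->0 2-p->3 3-q->0
halt: no rule applies after step 5
NF nodes: {0:C, 2:A, 3:A, 6:A}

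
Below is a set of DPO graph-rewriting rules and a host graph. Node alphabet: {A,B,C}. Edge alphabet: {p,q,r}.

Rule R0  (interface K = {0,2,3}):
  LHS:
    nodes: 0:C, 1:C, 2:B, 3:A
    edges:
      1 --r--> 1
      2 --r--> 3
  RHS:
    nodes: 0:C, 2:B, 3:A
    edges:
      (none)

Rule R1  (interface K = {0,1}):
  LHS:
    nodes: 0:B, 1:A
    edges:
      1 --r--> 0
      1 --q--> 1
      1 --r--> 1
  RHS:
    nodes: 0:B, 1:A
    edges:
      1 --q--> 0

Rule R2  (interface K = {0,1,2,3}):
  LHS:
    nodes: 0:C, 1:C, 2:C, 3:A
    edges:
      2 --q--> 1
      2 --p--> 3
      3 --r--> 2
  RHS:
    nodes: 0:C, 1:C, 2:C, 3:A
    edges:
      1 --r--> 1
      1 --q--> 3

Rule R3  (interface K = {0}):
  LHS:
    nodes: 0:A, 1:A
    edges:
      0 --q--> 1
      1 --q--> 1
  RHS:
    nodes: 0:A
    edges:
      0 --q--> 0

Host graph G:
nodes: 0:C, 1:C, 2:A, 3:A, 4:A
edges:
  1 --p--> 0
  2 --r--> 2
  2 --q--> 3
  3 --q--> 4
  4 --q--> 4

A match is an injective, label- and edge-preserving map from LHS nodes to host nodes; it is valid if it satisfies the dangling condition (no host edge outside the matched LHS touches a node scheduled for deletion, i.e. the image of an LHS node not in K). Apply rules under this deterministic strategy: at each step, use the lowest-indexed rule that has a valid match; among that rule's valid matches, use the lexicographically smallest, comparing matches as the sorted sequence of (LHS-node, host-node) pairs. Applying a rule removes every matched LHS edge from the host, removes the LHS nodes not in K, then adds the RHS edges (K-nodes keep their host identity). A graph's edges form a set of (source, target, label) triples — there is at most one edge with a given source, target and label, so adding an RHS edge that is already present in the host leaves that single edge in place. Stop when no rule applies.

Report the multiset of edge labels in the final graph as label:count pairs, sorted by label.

start.  V:5 E:5  edges: 1-p->0 2-r->2 2-q->3 3-q->4 4-q->4
1. fire R3 via {0↦3, 1↦4}  →  V:4 E:4  edges: 1-p->0 2-r->2 2-q->3 3-q->3
2. fire R3 via {0↦2, 1↦3}  →  V:3 E:3  edges: 1-p->0 2-q->2 2-r->2
halt: no rule applies after step 2
NF edges: [(1, 0, 'p'), (2, 2, 'q'), (2, 2, 'r')]

Answer: p:1 q:1 r:1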